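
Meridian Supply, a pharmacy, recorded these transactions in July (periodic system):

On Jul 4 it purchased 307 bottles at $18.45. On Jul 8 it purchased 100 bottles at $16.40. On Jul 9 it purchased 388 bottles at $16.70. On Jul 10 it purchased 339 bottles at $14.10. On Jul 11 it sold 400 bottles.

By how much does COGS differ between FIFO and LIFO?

$1,390.75

FIFO COGS: 307 @ $18.45 + 93 @ $16.40 = $7,189.35
LIFO COGS: 339 @ $14.10 + 61 @ $16.70 = $5,798.60
Difference = |$7,189.35 − $5,798.60| = $1,390.75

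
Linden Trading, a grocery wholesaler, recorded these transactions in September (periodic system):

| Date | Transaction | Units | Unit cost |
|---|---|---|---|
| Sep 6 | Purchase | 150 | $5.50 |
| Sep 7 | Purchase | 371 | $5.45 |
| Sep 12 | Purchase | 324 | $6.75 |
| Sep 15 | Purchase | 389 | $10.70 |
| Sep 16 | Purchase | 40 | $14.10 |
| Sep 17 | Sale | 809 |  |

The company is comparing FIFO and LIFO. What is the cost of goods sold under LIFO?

FIFO COGS: 150 @ $5.50 + 371 @ $5.45 + 288 @ $6.75 = $4,790.95
LIFO COGS: 40 @ $14.10 + 389 @ $10.70 + 324 @ $6.75 + 56 @ $5.45 = $7,218.50

COGS = $7,218.50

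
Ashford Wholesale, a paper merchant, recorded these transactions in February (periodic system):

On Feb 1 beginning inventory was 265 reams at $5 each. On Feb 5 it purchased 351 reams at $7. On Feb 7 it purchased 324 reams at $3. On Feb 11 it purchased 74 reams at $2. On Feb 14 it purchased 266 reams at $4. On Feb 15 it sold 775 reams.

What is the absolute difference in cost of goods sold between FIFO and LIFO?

$1,298

FIFO COGS: 265 @ $5 + 351 @ $7 + 159 @ $3 = $4,259
LIFO COGS: 266 @ $4 + 74 @ $2 + 324 @ $3 + 111 @ $7 = $2,961
Difference = |$4,259 − $2,961| = $1,298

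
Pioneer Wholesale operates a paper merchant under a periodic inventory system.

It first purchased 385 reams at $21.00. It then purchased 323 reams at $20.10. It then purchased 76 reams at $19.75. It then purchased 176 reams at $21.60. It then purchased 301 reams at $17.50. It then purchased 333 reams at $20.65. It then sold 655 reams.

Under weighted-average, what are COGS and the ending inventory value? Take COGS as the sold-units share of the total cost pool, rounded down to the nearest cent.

COGS = $13,159.11; ending inventory = $18,864.74

Sale 1, sell 655: 655/1594 × $32,023.85 → $13,159.11
Ending inventory (cost pool remaining) = $18,864.74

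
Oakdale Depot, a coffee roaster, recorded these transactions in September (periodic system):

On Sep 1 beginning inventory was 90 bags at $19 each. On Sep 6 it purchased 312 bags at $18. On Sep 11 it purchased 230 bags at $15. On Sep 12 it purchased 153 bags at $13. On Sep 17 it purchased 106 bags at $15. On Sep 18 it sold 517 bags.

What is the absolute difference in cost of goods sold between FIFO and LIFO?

FIFO COGS: 90 @ $19 + 312 @ $18 + 115 @ $15 = $9,051
LIFO COGS: 106 @ $15 + 153 @ $13 + 230 @ $15 + 28 @ $18 = $7,533
Difference = |$9,051 − $7,533| = $1,518

$1,518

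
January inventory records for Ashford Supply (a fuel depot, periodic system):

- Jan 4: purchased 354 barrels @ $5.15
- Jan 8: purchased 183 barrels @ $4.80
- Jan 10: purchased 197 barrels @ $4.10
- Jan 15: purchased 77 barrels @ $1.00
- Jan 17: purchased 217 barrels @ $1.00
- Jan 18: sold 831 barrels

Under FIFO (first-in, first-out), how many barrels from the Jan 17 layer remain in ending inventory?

Jan 18, 831 sold [FIFO — oldest first]: 354 @ $5.15 + 183 @ $4.80 + 197 @ $4.10 + 77 @ $1.00 + 20 @ $1.00 = $3,606.20
Ending inventory: 197 @ $1.00 = $197.00

197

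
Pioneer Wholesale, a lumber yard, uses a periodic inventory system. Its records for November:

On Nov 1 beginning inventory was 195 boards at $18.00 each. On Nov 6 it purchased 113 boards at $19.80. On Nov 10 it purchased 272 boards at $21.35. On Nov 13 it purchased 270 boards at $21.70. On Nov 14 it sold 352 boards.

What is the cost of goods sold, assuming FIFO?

Nov 14, 352 sold [FIFO — oldest first]: 195 @ $18.00 + 113 @ $19.80 + 44 @ $21.35 = $6,686.80
Ending inventory: 228 @ $21.35 + 270 @ $21.70 = $10,726.80
Check: goods available $17,413.60 = COGS $6,686.80 + ending $10,726.80

COGS = $6,686.80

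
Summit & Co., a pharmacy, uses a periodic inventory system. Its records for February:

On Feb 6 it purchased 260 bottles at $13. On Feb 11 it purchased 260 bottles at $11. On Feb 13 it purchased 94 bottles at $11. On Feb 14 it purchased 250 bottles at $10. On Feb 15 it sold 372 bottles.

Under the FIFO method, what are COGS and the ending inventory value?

Feb 15, 372 sold [FIFO — oldest first]: 260 @ $13 + 112 @ $11 = $4,612
Ending inventory: 148 @ $11 + 94 @ $11 + 250 @ $10 = $5,162

COGS = $4,612; ending inventory = $5,162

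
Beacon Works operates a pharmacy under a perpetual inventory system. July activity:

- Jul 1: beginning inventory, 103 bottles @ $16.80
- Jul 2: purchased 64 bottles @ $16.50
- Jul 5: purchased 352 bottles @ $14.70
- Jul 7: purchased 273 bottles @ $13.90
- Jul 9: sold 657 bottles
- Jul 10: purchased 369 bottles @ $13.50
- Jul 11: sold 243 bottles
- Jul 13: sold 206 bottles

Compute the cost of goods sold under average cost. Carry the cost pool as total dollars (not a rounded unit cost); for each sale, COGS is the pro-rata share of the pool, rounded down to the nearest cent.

COGS = $15,974.71

After Jul 1: 103 on hand, pool $1,730.40 (≈ $16.8000 each)
After Jul 2: 167 on hand, pool $2,786.40 (≈ $16.6850 each)
After Jul 5: 519 on hand, pool $7,960.80 (≈ $15.3387 each)
After Jul 7: 792 on hand, pool $11,755.50 (≈ $14.8428 each)
Jul 9, sell 657: 657/792 × $11,755.50 → $9,751.72
After Jul 10: 504 on hand, pool $6,985.28 (≈ $13.8597 each)
Jul 11, sell 243: 243/504 × $6,985.28 → $3,367.90
Jul 13, sell 206: 206/261 × $3,617.38 → $2,855.09
Total COGS = $9,751.72 + $3,367.90 + $2,855.09 = $15,974.71
Ending inventory (cost pool remaining) = $762.29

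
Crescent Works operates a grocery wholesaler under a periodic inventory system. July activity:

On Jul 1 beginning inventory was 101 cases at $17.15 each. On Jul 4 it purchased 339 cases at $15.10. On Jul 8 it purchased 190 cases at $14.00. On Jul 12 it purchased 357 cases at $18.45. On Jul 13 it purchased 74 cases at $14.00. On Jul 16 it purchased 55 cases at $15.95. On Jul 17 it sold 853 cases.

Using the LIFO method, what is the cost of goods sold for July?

Jul 17, 853 sold [LIFO — newest first]: 55 @ $15.95 + 74 @ $14.00 + 357 @ $18.45 + 190 @ $14.00 + 177 @ $15.10 = $13,832.60
Ending inventory: 101 @ $17.15 + 162 @ $15.10 = $4,178.35

COGS = $13,832.60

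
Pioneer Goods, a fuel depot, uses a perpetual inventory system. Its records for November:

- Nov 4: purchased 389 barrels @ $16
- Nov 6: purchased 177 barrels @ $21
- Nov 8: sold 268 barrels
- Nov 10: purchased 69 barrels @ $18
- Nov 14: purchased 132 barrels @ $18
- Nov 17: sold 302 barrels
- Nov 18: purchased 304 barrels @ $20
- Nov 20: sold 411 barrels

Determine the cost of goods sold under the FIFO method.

Nov 8, 268 sold [FIFO — oldest first]: 268 @ $16 = $4,288
Nov 17, 302 sold [FIFO — oldest first]: 121 @ $16 + 177 @ $21 + 4 @ $18 = $5,725
Nov 20, 411 sold [FIFO — oldest first]: 65 @ $18 + 132 @ $18 + 214 @ $20 = $7,826
Total COGS = $4,288 + $5,725 + $7,826 = $17,839
Ending inventory: 90 @ $20 = $1,800
Check: goods available $19,639 = COGS $17,839 + ending $1,800

COGS = $17,839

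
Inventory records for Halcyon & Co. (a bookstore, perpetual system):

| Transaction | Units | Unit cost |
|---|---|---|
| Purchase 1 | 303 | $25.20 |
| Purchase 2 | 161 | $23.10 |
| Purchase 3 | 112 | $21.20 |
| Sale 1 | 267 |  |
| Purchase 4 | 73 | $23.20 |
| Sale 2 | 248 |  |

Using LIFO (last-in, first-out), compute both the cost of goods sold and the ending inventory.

Sale 1 (267) [LIFO — newest first]: 112 @ $21.20 + 155 @ $23.10 = $5,954.90
Sale 2 (248) [LIFO — newest first]: 73 @ $23.20 + 6 @ $23.10 + 169 @ $25.20 = $6,091.00
Total COGS = $5,954.90 + $6,091.00 = $12,045.90
Ending inventory: 134 @ $25.20 = $3,376.80

COGS = $12,045.90; ending inventory = $3,376.80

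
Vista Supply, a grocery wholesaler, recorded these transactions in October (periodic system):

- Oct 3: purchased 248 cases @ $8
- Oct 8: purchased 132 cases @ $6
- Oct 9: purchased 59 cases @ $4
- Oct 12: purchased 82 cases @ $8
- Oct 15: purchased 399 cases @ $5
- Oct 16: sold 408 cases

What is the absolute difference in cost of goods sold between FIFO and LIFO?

$821

FIFO COGS: 248 @ $8 + 132 @ $6 + 28 @ $4 = $2,888
LIFO COGS: 399 @ $5 + 9 @ $8 = $2,067
Difference = |$2,888 − $2,067| = $821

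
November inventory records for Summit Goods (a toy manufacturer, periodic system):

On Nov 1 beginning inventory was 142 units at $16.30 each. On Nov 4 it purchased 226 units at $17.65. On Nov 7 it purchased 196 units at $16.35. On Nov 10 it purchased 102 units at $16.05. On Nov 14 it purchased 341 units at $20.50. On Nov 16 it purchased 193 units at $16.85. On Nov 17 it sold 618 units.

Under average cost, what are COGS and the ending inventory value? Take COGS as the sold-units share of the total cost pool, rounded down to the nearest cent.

Nov 17, sell 618: 618/1200 × $21,387.75 → $11,014.69
Ending inventory (cost pool remaining) = $10,373.06
Check: goods available $21,387.75 = COGS $11,014.69 + ending $10,373.06

COGS = $11,014.69; ending inventory = $10,373.06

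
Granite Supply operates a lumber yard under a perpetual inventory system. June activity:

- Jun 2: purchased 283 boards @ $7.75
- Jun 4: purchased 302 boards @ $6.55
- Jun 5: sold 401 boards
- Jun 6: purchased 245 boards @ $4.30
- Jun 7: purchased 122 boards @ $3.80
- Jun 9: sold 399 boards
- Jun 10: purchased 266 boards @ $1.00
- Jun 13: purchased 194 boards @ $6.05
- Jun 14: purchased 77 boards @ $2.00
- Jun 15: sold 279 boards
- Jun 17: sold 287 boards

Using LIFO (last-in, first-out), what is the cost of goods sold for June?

Jun 5, 401 sold [LIFO — newest first]: 302 @ $6.55 + 99 @ $7.75 = $2,745.35
Jun 9, 399 sold [LIFO — newest first]: 122 @ $3.80 + 245 @ $4.30 + 32 @ $7.75 = $1,765.10
Jun 15, 279 sold [LIFO — newest first]: 77 @ $2.00 + 194 @ $6.05 + 8 @ $1.00 = $1,335.70
Jun 17, 287 sold [LIFO — newest first]: 258 @ $1.00 + 29 @ $7.75 = $482.75
Total COGS = $2,745.35 + $1,765.10 + $1,335.70 + $482.75 = $6,328.90
Ending inventory: 123 @ $7.75 = $953.25
Check: goods available $7,282.15 = COGS $6,328.90 + ending $953.25

COGS = $6,328.90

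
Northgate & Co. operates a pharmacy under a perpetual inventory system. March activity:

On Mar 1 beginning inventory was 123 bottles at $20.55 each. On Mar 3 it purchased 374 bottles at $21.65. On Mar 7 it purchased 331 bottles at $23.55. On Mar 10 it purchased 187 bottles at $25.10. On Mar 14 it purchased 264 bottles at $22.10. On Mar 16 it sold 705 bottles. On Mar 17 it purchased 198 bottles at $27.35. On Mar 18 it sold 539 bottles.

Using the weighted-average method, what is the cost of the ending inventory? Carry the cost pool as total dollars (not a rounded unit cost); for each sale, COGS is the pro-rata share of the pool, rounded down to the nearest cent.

After Mar 1: 123 on hand, pool $2,527.65 (≈ $20.5500 each)
After Mar 3: 497 on hand, pool $10,624.75 (≈ $21.3778 each)
After Mar 7: 828 on hand, pool $18,419.80 (≈ $22.2461 each)
After Mar 10: 1015 on hand, pool $23,113.50 (≈ $22.7719 each)
After Mar 14: 1279 on hand, pool $28,947.90 (≈ $22.6332 each)
Mar 16, sell 705: 705/1279 × $28,947.90 → $15,956.42
After Mar 17: 772 on hand, pool $18,406.78 (≈ $23.8430 each)
Mar 18, sell 539: 539/772 × $18,406.78 → $12,851.36
Total COGS = $15,956.42 + $12,851.36 = $28,807.78
Ending inventory (cost pool remaining) = $5,555.42

Ending inventory = $5,555.42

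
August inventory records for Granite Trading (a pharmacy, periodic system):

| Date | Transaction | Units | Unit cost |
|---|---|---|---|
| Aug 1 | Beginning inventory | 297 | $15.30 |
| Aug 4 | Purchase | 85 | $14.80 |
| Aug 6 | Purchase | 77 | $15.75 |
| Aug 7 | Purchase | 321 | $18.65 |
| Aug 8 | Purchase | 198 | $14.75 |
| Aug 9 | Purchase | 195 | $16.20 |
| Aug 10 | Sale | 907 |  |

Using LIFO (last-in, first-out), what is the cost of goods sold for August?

Aug 10, 907 sold [LIFO — newest first]: 195 @ $16.20 + 198 @ $14.75 + 321 @ $18.65 + 77 @ $15.75 + 85 @ $14.80 + 31 @ $15.30 = $15,011.20
Ending inventory: 266 @ $15.30 = $4,069.80

COGS = $15,011.20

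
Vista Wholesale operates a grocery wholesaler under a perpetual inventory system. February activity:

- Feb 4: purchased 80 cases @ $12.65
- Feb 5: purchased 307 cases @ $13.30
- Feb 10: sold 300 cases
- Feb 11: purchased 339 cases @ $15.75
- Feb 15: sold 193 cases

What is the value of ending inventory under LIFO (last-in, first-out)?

Feb 10, 300 sold [LIFO — newest first]: 300 @ $13.30 = $3,990.00
Feb 15, 193 sold [LIFO — newest first]: 193 @ $15.75 = $3,039.75
Total COGS = $3,990.00 + $3,039.75 = $7,029.75
Ending inventory: 80 @ $12.65 + 7 @ $13.30 + 146 @ $15.75 = $3,404.60
Check: goods available $10,434.35 = COGS $7,029.75 + ending $3,404.60

Ending inventory = $3,404.60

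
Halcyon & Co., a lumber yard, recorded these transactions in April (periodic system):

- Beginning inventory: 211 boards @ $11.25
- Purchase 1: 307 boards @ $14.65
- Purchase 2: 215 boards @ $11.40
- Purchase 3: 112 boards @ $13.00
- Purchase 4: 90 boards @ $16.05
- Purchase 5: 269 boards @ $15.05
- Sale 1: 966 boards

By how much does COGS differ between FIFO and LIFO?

$812.60

FIFO COGS: 211 @ $11.25 + 307 @ $14.65 + 215 @ $11.40 + 112 @ $13.00 + 90 @ $16.05 + 31 @ $15.05 = $12,689.35
LIFO COGS: 269 @ $15.05 + 90 @ $16.05 + 112 @ $13.00 + 215 @ $11.40 + 280 @ $14.65 = $13,501.95
Difference = |$12,689.35 − $13,501.95| = $812.60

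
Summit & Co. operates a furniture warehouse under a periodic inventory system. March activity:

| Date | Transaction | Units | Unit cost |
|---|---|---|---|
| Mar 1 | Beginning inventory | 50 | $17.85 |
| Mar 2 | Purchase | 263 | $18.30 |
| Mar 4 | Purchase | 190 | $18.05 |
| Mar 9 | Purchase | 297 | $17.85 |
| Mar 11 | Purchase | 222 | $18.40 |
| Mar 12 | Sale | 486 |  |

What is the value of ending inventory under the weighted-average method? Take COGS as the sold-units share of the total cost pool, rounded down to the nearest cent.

Ending inventory = $9,713.64

Mar 12, sell 486: 486/1022 × $18,521.15 → $8,807.51
Ending inventory (cost pool remaining) = $9,713.64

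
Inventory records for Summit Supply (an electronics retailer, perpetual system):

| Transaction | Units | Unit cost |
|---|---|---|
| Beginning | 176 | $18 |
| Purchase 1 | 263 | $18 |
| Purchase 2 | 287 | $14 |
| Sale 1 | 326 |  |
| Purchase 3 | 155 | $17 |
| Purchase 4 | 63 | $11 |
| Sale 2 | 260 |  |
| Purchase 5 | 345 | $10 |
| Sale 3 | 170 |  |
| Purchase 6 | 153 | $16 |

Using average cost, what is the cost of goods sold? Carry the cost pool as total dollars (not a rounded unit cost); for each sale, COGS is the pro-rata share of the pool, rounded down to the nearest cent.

COGS = $11,736.13

After Beginning: 176 on hand, pool $3,168.00 (≈ $18.0000 each)
After Purchase 1: 439 on hand, pool $7,902.00 (≈ $18.0000 each)
After Purchase 2: 726 on hand, pool $11,920.00 (≈ $16.4187 each)
Sale 1, sell 326: 326/726 × $11,920.00 → $5,352.50
After Purchase 3: 555 on hand, pool $9,202.50 (≈ $16.5811 each)
After Purchase 4: 618 on hand, pool $9,895.50 (≈ $16.0121 each)
Sale 2, sell 260: 260/618 × $9,895.50 → $4,163.15
After Purchase 5: 703 on hand, pool $9,182.35 (≈ $13.0617 each)
Sale 3, sell 170: 170/703 × $9,182.35 → $2,220.48
After Purchase 6: 686 on hand, pool $9,409.87 (≈ $13.7170 each)
Total COGS = $5,352.50 + $4,163.15 + $2,220.48 = $11,736.13
Ending inventory (cost pool remaining) = $9,409.87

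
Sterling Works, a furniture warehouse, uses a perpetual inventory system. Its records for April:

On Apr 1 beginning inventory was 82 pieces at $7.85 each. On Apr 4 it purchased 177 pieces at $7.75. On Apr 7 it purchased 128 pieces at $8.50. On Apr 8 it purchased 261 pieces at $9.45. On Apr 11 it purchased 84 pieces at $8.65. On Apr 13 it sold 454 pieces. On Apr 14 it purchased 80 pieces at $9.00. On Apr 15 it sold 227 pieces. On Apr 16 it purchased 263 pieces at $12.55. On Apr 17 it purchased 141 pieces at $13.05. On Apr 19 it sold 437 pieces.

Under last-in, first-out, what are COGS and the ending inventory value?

COGS = $11,389.50; ending inventory = $767.70

Apr 13, 454 sold [LIFO — newest first]: 84 @ $8.65 + 261 @ $9.45 + 109 @ $8.50 = $4,119.55
Apr 15, 227 sold [LIFO — newest first]: 80 @ $9.00 + 19 @ $8.50 + 128 @ $7.75 = $1,873.50
Apr 19, 437 sold [LIFO — newest first]: 141 @ $13.05 + 263 @ $12.55 + 33 @ $7.75 = $5,396.45
Total COGS = $4,119.55 + $1,873.50 + $5,396.45 = $11,389.50
Ending inventory: 82 @ $7.85 + 16 @ $7.75 = $767.70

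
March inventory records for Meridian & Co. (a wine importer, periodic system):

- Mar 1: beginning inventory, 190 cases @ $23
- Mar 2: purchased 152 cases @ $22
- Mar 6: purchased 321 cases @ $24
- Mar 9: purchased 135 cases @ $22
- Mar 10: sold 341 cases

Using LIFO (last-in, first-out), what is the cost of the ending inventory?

Ending inventory = $10,474

Mar 10, 341 sold [LIFO — newest first]: 135 @ $22 + 206 @ $24 = $7,914
Ending inventory: 190 @ $23 + 152 @ $22 + 115 @ $24 = $10,474
Check: goods available $18,388 = COGS $7,914 + ending $10,474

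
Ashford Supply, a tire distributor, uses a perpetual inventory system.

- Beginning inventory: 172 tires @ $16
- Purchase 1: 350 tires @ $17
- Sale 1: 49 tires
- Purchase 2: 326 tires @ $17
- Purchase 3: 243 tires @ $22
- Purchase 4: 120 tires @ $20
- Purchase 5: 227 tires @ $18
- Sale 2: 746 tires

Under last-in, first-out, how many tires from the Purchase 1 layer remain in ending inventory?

301

Sale 1 (49) [LIFO — newest first]: 49 @ $17 = $833
Sale 2 (746) [LIFO — newest first]: 227 @ $18 + 120 @ $20 + 243 @ $22 + 156 @ $17 = $14,484
Total COGS = $833 + $14,484 = $15,317
Ending inventory: 172 @ $16 + 301 @ $17 + 170 @ $17 = $10,759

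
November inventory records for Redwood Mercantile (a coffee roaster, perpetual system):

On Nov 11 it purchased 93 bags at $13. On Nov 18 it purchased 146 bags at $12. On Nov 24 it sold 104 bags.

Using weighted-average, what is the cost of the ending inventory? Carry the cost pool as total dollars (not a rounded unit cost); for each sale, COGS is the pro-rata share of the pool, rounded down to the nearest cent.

Ending inventory = $1,672.54

After Nov 11: 93 on hand, pool $1,209.00 (≈ $13.0000 each)
After Nov 18: 239 on hand, pool $2,961.00 (≈ $12.3891 each)
Nov 24, sell 104: 104/239 × $2,961.00 → $1,288.46
Ending inventory (cost pool remaining) = $1,672.54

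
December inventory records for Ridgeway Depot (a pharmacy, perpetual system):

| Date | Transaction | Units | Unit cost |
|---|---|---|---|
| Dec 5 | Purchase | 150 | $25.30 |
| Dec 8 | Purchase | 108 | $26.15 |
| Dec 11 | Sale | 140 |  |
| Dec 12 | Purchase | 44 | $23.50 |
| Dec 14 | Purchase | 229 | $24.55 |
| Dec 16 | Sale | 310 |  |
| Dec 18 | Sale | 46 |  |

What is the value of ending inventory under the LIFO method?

Ending inventory = $885.50

Dec 11, 140 sold [LIFO — newest first]: 108 @ $26.15 + 32 @ $25.30 = $3,633.80
Dec 16, 310 sold [LIFO — newest first]: 229 @ $24.55 + 44 @ $23.50 + 37 @ $25.30 = $7,592.05
Dec 18, 46 sold [LIFO — newest first]: 46 @ $25.30 = $1,163.80
Total COGS = $3,633.80 + $7,592.05 + $1,163.80 = $12,389.65
Ending inventory: 35 @ $25.30 = $885.50
Check: goods available $13,275.15 = COGS $12,389.65 + ending $885.50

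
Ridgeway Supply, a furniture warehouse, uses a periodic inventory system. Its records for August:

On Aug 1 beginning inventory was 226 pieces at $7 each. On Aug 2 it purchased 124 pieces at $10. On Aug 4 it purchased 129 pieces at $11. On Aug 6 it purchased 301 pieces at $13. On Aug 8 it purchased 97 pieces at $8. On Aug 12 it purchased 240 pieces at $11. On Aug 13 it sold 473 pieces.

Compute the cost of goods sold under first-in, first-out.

COGS = $4,175

Aug 13, 473 sold [FIFO — oldest first]: 226 @ $7 + 124 @ $10 + 123 @ $11 = $4,175
Ending inventory: 6 @ $11 + 301 @ $13 + 97 @ $8 + 240 @ $11 = $7,395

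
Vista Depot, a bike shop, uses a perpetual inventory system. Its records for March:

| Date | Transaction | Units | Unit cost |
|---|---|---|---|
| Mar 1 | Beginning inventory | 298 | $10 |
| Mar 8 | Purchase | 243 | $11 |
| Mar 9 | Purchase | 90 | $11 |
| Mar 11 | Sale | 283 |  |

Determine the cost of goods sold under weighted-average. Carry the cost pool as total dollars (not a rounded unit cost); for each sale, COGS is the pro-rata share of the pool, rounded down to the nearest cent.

After Mar 1: 298 on hand, pool $2,980.00 (≈ $10.0000 each)
After Mar 8: 541 on hand, pool $5,653.00 (≈ $10.4492 each)
After Mar 9: 631 on hand, pool $6,643.00 (≈ $10.5277 each)
Mar 11, sell 283: 283/631 × $6,643.00 → $2,979.34
Ending inventory (cost pool remaining) = $3,663.66
Check: goods available $6,643.00 = COGS $2,979.34 + ending $3,663.66

COGS = $2,979.34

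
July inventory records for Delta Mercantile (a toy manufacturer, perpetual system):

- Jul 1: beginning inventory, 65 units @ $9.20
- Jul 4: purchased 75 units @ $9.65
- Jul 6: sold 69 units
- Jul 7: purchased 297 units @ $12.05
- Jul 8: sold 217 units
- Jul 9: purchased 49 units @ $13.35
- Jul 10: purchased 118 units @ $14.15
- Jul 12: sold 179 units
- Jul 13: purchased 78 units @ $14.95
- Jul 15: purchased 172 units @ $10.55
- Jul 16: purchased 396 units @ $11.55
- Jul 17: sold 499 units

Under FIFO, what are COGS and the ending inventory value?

COGS = $11,475.65; ending inventory = $3,303.30

Jul 6, 69 sold [FIFO — oldest first]: 65 @ $9.20 + 4 @ $9.65 = $636.60
Jul 8, 217 sold [FIFO — oldest first]: 71 @ $9.65 + 146 @ $12.05 = $2,444.45
Jul 12, 179 sold [FIFO — oldest first]: 151 @ $12.05 + 28 @ $13.35 = $2,193.35
Jul 17, 499 sold [FIFO — oldest first]: 21 @ $13.35 + 118 @ $14.15 + 78 @ $14.95 + 172 @ $10.55 + 110 @ $11.55 = $6,201.25
Total COGS = $636.60 + $2,444.45 + $2,193.35 + $6,201.25 = $11,475.65
Ending inventory: 286 @ $11.55 = $3,303.30
Check: goods available $14,778.95 = COGS $11,475.65 + ending $3,303.30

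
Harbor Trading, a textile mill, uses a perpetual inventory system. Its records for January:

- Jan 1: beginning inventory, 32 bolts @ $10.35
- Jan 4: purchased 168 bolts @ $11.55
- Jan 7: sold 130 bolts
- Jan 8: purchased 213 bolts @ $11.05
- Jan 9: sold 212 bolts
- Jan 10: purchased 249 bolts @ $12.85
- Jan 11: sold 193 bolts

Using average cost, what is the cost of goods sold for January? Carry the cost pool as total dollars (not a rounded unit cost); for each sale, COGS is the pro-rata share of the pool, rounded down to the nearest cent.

COGS = $6,241.52

After Jan 1: 32 on hand, pool $331.20 (≈ $10.3500 each)
After Jan 4: 200 on hand, pool $2,271.60 (≈ $11.3580 each)
Jan 7, sell 130: 130/200 × $2,271.60 → $1,476.54
After Jan 8: 283 on hand, pool $3,148.71 (≈ $11.1262 each)
Jan 9, sell 212: 212/283 × $3,148.71 → $2,358.75
After Jan 10: 320 on hand, pool $3,989.61 (≈ $12.4675 each)
Jan 11, sell 193: 193/320 × $3,989.61 → $2,406.23
Total COGS = $1,476.54 + $2,358.75 + $2,406.23 = $6,241.52
Ending inventory (cost pool remaining) = $1,583.38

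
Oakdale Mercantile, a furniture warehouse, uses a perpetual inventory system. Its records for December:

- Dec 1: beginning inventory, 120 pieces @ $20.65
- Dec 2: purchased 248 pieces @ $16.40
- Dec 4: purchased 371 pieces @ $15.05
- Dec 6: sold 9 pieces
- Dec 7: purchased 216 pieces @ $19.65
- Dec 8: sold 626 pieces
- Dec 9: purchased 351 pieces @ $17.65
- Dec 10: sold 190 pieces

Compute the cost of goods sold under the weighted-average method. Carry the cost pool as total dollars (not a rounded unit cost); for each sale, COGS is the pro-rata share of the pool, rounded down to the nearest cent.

After Dec 1: 120 on hand, pool $2,478.00 (≈ $20.6500 each)
After Dec 2: 368 on hand, pool $6,545.20 (≈ $17.7859 each)
After Dec 4: 739 on hand, pool $12,128.75 (≈ $16.4124 each)
Dec 6, sell 9: 9/739 × $12,128.75 → $147.71
After Dec 7: 946 on hand, pool $16,225.44 (≈ $17.1516 each)
Dec 8, sell 626: 626/946 × $16,225.44 → $10,736.91
After Dec 9: 671 on hand, pool $11,683.68 (≈ $17.4123 each)
Dec 10, sell 190: 190/671 × $11,683.68 → $3,308.34
Total COGS = $147.71 + $10,736.91 + $3,308.34 = $14,192.96
Ending inventory (cost pool remaining) = $8,375.34
Check: goods available $22,568.30 = COGS $14,192.96 + ending $8,375.34

COGS = $14,192.96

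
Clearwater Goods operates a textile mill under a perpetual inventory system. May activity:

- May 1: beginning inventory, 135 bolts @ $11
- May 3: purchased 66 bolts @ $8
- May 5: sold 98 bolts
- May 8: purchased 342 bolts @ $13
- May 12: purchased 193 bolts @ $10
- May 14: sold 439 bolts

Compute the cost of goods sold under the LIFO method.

COGS = $6,008

May 5, 98 sold [LIFO — newest first]: 66 @ $8 + 32 @ $11 = $880
May 14, 439 sold [LIFO — newest first]: 193 @ $10 + 246 @ $13 = $5,128
Total COGS = $880 + $5,128 = $6,008
Ending inventory: 103 @ $11 + 96 @ $13 = $2,381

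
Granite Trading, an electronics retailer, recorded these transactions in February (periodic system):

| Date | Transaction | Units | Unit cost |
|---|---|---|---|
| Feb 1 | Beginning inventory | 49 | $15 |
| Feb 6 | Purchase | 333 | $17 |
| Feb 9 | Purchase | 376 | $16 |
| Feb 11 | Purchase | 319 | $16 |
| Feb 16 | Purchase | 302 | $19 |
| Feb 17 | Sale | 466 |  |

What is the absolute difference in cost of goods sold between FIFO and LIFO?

$622

FIFO COGS: 49 @ $15 + 333 @ $17 + 84 @ $16 = $7,740
LIFO COGS: 302 @ $19 + 164 @ $16 = $8,362
Difference = |$7,740 − $8,362| = $622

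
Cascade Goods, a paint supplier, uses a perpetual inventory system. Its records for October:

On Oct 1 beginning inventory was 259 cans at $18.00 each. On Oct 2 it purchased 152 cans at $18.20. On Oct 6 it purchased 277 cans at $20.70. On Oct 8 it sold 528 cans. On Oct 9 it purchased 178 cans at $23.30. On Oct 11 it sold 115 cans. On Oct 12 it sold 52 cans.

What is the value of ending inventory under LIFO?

Ending inventory = $3,136.30

Oct 8, 528 sold [LIFO — newest first]: 277 @ $20.70 + 152 @ $18.20 + 99 @ $18.00 = $10,282.30
Oct 11, 115 sold [LIFO — newest first]: 115 @ $23.30 = $2,679.50
Oct 12, 52 sold [LIFO — newest first]: 52 @ $23.30 = $1,211.60
Total COGS = $10,282.30 + $2,679.50 + $1,211.60 = $14,173.40
Ending inventory: 160 @ $18.00 + 11 @ $23.30 = $3,136.30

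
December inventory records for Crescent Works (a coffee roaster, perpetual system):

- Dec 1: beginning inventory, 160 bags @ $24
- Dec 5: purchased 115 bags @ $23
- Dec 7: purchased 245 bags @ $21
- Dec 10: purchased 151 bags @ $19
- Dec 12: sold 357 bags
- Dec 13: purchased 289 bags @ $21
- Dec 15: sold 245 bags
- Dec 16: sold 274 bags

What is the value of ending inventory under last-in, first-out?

Dec 12, 357 sold [LIFO — newest first]: 151 @ $19 + 206 @ $21 = $7,195
Dec 15, 245 sold [LIFO — newest first]: 245 @ $21 = $5,145
Dec 16, 274 sold [LIFO — newest first]: 44 @ $21 + 39 @ $21 + 115 @ $23 + 76 @ $24 = $6,212
Total COGS = $7,195 + $5,145 + $6,212 = $18,552
Ending inventory: 84 @ $24 = $2,016
Check: goods available $20,568 = COGS $18,552 + ending $2,016

Ending inventory = $2,016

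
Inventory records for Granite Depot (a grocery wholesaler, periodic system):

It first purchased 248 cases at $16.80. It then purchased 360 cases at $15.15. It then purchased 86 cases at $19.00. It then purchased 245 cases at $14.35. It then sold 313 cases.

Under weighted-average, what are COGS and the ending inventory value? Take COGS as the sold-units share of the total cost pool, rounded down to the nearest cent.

COGS = $4,923.38; ending inventory = $9,846.77

Sale 1, sell 313: 313/939 × $14,770.15 → $4,923.38
Ending inventory (cost pool remaining) = $9,846.77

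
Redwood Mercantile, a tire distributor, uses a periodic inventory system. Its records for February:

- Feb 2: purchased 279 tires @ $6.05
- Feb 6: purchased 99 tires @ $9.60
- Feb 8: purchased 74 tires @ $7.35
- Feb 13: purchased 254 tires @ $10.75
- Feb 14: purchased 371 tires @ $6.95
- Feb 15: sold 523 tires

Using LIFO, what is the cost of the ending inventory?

Feb 15, 523 sold [LIFO — newest first]: 371 @ $6.95 + 152 @ $10.75 = $4,212.45
Ending inventory: 279 @ $6.05 + 99 @ $9.60 + 74 @ $7.35 + 102 @ $10.75 = $4,278.75

Ending inventory = $4,278.75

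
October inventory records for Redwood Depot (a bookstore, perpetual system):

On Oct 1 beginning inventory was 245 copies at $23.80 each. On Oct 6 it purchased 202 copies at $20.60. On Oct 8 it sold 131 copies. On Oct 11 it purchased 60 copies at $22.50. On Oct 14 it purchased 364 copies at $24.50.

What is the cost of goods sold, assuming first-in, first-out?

Oct 8, 131 sold [FIFO — oldest first]: 131 @ $23.80 = $3,117.80
Ending inventory: 114 @ $23.80 + 202 @ $20.60 + 60 @ $22.50 + 364 @ $24.50 = $17,142.40
Check: goods available $20,260.20 = COGS $3,117.80 + ending $17,142.40

COGS = $3,117.80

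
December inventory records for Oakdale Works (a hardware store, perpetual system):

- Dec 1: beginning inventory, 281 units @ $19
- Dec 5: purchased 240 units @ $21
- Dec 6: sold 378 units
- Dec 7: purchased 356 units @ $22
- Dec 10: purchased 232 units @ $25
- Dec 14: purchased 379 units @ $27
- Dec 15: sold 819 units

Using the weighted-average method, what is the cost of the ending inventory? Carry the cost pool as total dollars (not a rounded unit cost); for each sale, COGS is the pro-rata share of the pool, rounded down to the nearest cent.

Ending inventory = $7,003.34

After Dec 1: 281 on hand, pool $5,339.00 (≈ $19.0000 each)
After Dec 5: 521 on hand, pool $10,379.00 (≈ $19.9213 each)
Dec 6, sell 378: 378/521 × $10,379.00 → $7,530.25
After Dec 7: 499 on hand, pool $10,680.75 (≈ $21.4043 each)
After Dec 10: 731 on hand, pool $16,480.75 (≈ $22.5455 each)
After Dec 14: 1110 on hand, pool $26,713.75 (≈ $24.0664 each)
Dec 15, sell 819: 819/1110 × $26,713.75 → $19,710.41
Total COGS = $7,530.25 + $19,710.41 = $27,240.66
Ending inventory (cost pool remaining) = $7,003.34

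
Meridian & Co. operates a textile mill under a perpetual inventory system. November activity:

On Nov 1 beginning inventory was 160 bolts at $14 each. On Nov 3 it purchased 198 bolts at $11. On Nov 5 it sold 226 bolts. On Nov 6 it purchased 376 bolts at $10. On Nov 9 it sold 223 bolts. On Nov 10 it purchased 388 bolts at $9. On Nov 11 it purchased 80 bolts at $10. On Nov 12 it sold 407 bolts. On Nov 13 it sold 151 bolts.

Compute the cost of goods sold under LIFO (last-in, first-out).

COGS = $9,992

Nov 5, 226 sold [LIFO — newest first]: 198 @ $11 + 28 @ $14 = $2,570
Nov 9, 223 sold [LIFO — newest first]: 223 @ $10 = $2,230
Nov 12, 407 sold [LIFO — newest first]: 80 @ $10 + 327 @ $9 = $3,743
Nov 13, 151 sold [LIFO — newest first]: 61 @ $9 + 90 @ $10 = $1,449
Total COGS = $2,570 + $2,230 + $3,743 + $1,449 = $9,992
Ending inventory: 132 @ $14 + 63 @ $10 = $2,478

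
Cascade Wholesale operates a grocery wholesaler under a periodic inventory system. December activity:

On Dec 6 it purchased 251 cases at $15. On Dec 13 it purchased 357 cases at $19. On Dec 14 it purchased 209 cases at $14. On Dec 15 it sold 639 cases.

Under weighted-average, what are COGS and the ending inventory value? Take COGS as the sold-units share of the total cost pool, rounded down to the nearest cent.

COGS = $10,538.41; ending inventory = $2,935.59

Dec 15, sell 639: 639/817 × $13,474.00 → $10,538.41
Ending inventory (cost pool remaining) = $2,935.59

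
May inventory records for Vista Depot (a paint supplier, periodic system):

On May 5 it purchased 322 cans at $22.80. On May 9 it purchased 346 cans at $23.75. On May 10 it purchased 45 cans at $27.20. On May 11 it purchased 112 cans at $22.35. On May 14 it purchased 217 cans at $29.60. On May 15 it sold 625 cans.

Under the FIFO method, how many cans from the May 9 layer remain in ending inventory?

May 15, 625 sold [FIFO — oldest first]: 322 @ $22.80 + 303 @ $23.75 = $14,537.85
Ending inventory: 43 @ $23.75 + 45 @ $27.20 + 112 @ $22.35 + 217 @ $29.60 = $11,171.65

43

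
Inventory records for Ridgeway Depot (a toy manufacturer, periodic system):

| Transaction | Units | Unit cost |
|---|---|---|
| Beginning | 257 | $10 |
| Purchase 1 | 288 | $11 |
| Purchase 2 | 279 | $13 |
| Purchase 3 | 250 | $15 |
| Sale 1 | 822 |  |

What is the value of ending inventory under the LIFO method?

Ending inventory = $2,520

Sale 1 (822) [LIFO — newest first]: 250 @ $15 + 279 @ $13 + 288 @ $11 + 5 @ $10 = $10,595
Ending inventory: 252 @ $10 = $2,520
Check: goods available $13,115 = COGS $10,595 + ending $2,520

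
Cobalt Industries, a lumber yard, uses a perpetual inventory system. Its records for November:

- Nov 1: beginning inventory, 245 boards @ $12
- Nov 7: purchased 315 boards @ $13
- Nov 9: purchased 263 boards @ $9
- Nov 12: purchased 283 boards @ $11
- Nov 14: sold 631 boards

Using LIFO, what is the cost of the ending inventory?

Nov 14, 631 sold [LIFO — newest first]: 283 @ $11 + 263 @ $9 + 85 @ $13 = $6,585
Ending inventory: 245 @ $12 + 230 @ $13 = $5,930

Ending inventory = $5,930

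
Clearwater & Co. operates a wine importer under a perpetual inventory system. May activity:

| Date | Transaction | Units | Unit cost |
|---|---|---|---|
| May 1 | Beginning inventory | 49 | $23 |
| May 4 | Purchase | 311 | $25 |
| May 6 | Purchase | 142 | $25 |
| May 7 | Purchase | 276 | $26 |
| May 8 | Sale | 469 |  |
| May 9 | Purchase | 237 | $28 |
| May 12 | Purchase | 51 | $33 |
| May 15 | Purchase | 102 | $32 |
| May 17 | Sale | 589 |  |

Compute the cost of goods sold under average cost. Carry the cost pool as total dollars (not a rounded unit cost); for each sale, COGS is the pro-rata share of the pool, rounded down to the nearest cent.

After May 1: 49 on hand, pool $1,127.00 (≈ $23.0000 each)
After May 4: 360 on hand, pool $8,902.00 (≈ $24.7278 each)
After May 6: 502 on hand, pool $12,452.00 (≈ $24.8048 each)
After May 7: 778 on hand, pool $19,628.00 (≈ $25.2288 each)
May 8, sell 469: 469/778 × $19,628.00 → $11,832.30
After May 9: 546 on hand, pool $14,431.70 (≈ $26.4317 each)
After May 12: 597 on hand, pool $16,114.70 (≈ $26.9928 each)
After May 15: 699 on hand, pool $19,378.70 (≈ $27.7235 each)
May 17, sell 589: 589/699 × $19,378.70 → $16,329.11
Total COGS = $11,832.30 + $16,329.11 = $28,161.41
Ending inventory (cost pool remaining) = $3,049.59

COGS = $28,161.41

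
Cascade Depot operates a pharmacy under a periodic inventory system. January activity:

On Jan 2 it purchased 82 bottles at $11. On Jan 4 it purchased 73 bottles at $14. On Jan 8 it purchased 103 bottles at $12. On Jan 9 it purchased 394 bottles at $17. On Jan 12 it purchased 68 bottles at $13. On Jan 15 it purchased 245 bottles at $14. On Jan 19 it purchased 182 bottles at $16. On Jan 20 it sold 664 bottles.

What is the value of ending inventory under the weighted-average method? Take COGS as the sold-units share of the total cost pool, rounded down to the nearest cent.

Jan 20, sell 664: 664/1147 × $17,084.00 → $9,889.95
Ending inventory (cost pool remaining) = $7,194.05
Check: goods available $17,084.00 = COGS $9,889.95 + ending $7,194.05

Ending inventory = $7,194.05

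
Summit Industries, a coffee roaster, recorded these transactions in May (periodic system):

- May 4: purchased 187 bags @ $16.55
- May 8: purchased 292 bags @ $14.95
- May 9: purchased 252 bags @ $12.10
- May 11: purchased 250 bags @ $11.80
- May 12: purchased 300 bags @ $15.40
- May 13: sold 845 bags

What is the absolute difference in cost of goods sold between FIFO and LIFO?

$592.60

FIFO COGS: 187 @ $16.55 + 292 @ $14.95 + 252 @ $12.10 + 114 @ $11.80 = $11,854.65
LIFO COGS: 300 @ $15.40 + 250 @ $11.80 + 252 @ $12.10 + 43 @ $14.95 = $11,262.05
Difference = |$11,854.65 − $11,262.05| = $592.60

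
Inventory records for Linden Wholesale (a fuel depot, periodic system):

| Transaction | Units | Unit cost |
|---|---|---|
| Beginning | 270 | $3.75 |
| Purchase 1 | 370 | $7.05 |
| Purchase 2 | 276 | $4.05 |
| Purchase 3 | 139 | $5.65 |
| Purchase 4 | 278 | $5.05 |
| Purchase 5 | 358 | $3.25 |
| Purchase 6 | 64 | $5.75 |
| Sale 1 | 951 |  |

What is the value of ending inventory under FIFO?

Ending inventory = $3,523.00

Sale 1 (951) [FIFO — oldest first]: 270 @ $3.75 + 370 @ $7.05 + 276 @ $4.05 + 35 @ $5.65 = $4,936.55
Ending inventory: 104 @ $5.65 + 278 @ $5.05 + 358 @ $3.25 + 64 @ $5.75 = $3,523.00
Check: goods available $8,459.55 = COGS $4,936.55 + ending $3,523.00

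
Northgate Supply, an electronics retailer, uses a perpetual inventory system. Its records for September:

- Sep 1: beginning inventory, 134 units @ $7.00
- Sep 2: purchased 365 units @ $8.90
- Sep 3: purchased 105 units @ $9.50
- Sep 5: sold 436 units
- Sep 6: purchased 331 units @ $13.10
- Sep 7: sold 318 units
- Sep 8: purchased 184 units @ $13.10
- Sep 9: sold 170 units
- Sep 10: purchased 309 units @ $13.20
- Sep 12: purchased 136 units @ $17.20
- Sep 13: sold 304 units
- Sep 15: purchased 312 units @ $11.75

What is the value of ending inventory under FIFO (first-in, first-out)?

Sep 5, 436 sold [FIFO — oldest first]: 134 @ $7.00 + 302 @ $8.90 = $3,625.80
Sep 7, 318 sold [FIFO — oldest first]: 63 @ $8.90 + 105 @ $9.50 + 150 @ $13.10 = $3,523.20
Sep 9, 170 sold [FIFO — oldest first]: 170 @ $13.10 = $2,227.00
Sep 13, 304 sold [FIFO — oldest first]: 11 @ $13.10 + 184 @ $13.10 + 109 @ $13.20 = $3,993.30
Total COGS = $3,625.80 + $3,523.20 + $2,227.00 + $3,993.30 = $13,369.30
Ending inventory: 200 @ $13.20 + 136 @ $17.20 + 312 @ $11.75 = $8,645.20

Ending inventory = $8,645.20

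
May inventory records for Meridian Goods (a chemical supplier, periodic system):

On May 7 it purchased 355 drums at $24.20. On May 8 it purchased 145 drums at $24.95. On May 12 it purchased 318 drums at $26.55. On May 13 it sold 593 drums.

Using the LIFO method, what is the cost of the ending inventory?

Ending inventory = $5,445.00

May 13, 593 sold [LIFO — newest first]: 318 @ $26.55 + 145 @ $24.95 + 130 @ $24.20 = $15,206.65
Ending inventory: 225 @ $24.20 = $5,445.00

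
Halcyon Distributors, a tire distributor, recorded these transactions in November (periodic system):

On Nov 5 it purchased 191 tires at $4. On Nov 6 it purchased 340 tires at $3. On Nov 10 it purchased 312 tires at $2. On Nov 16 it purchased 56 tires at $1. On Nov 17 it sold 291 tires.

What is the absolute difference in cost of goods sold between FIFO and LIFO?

$538

FIFO COGS: 191 @ $4 + 100 @ $3 = $1,064
LIFO COGS: 56 @ $1 + 235 @ $2 = $526
Difference = |$1,064 − $526| = $538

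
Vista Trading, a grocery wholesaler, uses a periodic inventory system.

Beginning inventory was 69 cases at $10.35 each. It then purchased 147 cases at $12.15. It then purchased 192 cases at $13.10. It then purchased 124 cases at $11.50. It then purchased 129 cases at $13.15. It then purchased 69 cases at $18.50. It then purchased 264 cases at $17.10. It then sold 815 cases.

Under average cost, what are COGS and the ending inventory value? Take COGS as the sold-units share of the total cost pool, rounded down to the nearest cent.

COGS = $11,420.37; ending inventory = $2,508.28

Sale 1, sell 815: 815/994 × $13,928.65 → $11,420.37
Ending inventory (cost pool remaining) = $2,508.28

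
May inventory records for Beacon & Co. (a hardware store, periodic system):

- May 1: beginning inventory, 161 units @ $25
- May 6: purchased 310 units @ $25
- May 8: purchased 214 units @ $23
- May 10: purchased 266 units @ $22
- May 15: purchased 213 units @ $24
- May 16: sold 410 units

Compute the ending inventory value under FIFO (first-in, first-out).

May 16, 410 sold [FIFO — oldest first]: 161 @ $25 + 249 @ $25 = $10,250
Ending inventory: 61 @ $25 + 214 @ $23 + 266 @ $22 + 213 @ $24 = $17,411

Ending inventory = $17,411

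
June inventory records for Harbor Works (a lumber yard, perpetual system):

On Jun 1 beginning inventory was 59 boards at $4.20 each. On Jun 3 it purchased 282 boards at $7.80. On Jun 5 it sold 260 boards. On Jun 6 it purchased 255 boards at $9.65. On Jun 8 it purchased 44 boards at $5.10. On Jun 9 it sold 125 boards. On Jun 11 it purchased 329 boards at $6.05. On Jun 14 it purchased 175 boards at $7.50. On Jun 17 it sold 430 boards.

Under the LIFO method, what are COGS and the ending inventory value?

Jun 5, 260 sold [LIFO — newest first]: 260 @ $7.80 = $2,028.00
Jun 9, 125 sold [LIFO — newest first]: 44 @ $5.10 + 81 @ $9.65 = $1,006.05
Jun 17, 430 sold [LIFO — newest first]: 175 @ $7.50 + 255 @ $6.05 = $2,855.25
Total COGS = $2,028.00 + $1,006.05 + $2,855.25 = $5,889.30
Ending inventory: 59 @ $4.20 + 22 @ $7.80 + 174 @ $9.65 + 74 @ $6.05 = $2,546.20
Check: goods available $8,435.50 = COGS $5,889.30 + ending $2,546.20

COGS = $5,889.30; ending inventory = $2,546.20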